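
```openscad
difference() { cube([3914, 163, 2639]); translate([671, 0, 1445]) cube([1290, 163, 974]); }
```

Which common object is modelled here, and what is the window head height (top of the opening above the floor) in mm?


A wall with a window opening. The window head height is 2419 mm.

A wall with a rectangular opening subtracted — a window. Sill at z = 1445, opening 974 mm tall, so the head is at 1445 + 974 = 2419 mm.


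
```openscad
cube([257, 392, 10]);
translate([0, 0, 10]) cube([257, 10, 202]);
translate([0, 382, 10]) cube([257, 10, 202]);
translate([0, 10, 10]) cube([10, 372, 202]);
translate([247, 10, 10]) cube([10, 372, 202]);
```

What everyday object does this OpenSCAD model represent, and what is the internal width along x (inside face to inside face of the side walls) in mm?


An open box. The internal width is 237 mm.

A 257×392 base slab with four walls standing on it — an open box. The base is 257 mm wide and the walls are 10 mm thick, so the internal width is 257 − 2 × 10 = 237 mm.


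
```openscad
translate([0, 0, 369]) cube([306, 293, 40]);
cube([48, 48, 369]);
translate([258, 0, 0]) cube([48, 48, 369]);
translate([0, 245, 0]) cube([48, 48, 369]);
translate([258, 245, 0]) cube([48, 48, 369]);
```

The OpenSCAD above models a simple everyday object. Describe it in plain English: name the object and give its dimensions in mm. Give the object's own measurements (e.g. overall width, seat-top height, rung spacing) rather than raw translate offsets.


A simple wooden stool: a rectangular seat 306 mm (x) by 293 mm (y), 40 mm thick, top face at z = 409 mm, on four square legs, each 48×48 mm in cross-section. The legs rest on z = 0, each flush with a corner of the seat.


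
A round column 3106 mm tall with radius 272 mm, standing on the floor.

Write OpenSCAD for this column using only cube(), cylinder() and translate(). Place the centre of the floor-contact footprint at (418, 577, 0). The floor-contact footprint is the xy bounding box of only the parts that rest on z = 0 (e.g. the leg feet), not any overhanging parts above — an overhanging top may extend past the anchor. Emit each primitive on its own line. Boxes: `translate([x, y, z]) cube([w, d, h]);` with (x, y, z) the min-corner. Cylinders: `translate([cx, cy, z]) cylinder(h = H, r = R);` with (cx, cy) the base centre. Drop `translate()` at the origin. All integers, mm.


translate([418, 577, 0]) cylinder(h = 3106, r = 272);


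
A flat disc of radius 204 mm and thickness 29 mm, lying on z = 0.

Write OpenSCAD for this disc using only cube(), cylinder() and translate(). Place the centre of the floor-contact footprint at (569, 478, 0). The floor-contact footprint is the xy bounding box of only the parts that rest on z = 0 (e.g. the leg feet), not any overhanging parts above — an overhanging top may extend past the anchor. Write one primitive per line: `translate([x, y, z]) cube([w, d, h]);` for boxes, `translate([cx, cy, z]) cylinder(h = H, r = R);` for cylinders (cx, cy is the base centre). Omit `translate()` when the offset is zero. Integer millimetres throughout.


translate([569, 478, 0]) cylinder(h = 29, r = 204);


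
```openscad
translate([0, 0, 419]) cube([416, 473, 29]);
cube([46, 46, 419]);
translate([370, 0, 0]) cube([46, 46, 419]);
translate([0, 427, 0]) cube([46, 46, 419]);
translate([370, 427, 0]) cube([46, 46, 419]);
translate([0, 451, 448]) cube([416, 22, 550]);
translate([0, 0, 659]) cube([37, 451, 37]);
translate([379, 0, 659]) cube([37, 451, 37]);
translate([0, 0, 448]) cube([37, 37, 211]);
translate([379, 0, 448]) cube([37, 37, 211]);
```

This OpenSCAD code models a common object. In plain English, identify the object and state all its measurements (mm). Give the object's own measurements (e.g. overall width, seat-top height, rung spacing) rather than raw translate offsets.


A chair. The seat is a 416×473×29 mm slab with its top at z = 448 mm, on four 46×46 mm corner legs (flush with the seat edges, standing on z = 0). A flat backrest 22 mm thick, 550 mm tall, spans the full seat width and rises from the seat top along its +y edge, rear face flush with the rear of the seat. Two armrests of 37×37 mm section run along each side from the seat's front edge to the front of the backrest, top faces 248 mm above the seat top and outer faces flush with the seat's x-edges; a 37×37 mm post under the front of each armrest stands on the seat at the front corner.


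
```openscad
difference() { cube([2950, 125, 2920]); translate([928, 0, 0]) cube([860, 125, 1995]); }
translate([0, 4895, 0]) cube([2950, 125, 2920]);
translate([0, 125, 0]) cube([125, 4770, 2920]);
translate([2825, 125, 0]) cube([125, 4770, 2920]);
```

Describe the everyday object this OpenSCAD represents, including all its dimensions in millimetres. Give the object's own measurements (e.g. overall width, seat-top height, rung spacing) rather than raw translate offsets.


A single room: four walls, each 2920 mm tall and 125 mm thick, enclosing an outside footprint 2950×5020 mm (x × y), no floor or roof. The front and back walls (−y and +y sides) run the full x-width; the side walls fit between their inner faces. A door opening 860 mm wide and 1995 mm tall is cut through the front wall from the floor up, its −x edge 928 mm from the wall's −x end.


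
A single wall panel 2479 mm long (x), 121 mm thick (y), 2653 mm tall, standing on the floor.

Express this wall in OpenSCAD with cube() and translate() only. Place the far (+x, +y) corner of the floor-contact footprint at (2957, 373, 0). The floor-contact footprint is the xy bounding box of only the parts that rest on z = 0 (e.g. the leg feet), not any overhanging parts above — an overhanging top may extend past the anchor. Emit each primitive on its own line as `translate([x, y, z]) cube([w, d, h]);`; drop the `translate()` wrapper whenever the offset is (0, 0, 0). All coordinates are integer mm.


translate([478, 252, 0]) cube([2479, 121, 2653]);


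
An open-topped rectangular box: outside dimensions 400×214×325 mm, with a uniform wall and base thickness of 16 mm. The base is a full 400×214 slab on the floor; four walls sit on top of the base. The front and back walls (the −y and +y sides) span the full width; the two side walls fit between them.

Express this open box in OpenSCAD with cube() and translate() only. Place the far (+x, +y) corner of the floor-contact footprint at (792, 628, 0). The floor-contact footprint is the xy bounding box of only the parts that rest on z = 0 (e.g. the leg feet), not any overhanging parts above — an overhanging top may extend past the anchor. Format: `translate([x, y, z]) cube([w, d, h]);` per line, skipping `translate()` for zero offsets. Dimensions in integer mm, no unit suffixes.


translate([392, 414, 0]) cube([400, 214, 16]);
translate([392, 414, 16]) cube([400, 16, 309]);
translate([392, 612, 16]) cube([400, 16, 309]);
translate([392, 430, 16]) cube([16, 182, 309]);
translate([776, 430, 16]) cube([16, 182, 309]);


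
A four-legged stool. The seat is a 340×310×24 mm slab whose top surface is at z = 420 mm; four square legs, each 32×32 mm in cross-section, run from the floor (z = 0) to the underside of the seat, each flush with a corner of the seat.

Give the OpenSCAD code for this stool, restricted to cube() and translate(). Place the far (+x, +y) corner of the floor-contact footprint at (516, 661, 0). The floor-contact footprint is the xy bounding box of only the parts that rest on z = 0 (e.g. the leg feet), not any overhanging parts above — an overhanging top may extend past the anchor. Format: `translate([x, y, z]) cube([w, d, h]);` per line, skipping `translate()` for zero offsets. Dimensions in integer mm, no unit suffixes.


translate([176, 351, 396]) cube([340, 310, 24]);
translate([176, 351, 0]) cube([32, 32, 396]);
translate([484, 351, 0]) cube([32, 32, 396]);
translate([176, 629, 0]) cube([32, 32, 396]);
translate([484, 629, 0]) cube([32, 32, 396]);


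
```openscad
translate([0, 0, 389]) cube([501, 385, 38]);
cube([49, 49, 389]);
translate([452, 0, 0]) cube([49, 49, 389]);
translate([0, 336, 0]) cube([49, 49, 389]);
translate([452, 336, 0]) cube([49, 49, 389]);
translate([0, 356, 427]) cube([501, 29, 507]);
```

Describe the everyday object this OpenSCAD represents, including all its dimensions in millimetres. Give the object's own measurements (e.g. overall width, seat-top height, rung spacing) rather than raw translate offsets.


A chair. The seat is a 501×385×38 mm slab with its top at z = 427 mm, on four 49×49 mm corner legs (flush with the seat edges, standing on z = 0). A flat backrest 29 mm thick, 507 mm tall, spans the full seat width and rises from the seat top along its +y edge, rear face flush with the rear of the seat.


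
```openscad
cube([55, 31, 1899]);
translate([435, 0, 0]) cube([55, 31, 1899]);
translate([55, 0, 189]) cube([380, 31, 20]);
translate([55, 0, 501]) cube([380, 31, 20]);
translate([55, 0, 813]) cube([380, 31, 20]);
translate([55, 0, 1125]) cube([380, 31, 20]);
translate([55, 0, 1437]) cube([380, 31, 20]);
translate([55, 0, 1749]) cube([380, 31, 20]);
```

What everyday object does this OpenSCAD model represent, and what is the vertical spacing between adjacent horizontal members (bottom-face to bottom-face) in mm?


A ladder. The rung spacing is 312 mm.

Two tall 55×31 posts with 6 short bars between them — a ladder. Adjacent rungs sit at z = 189 and z = 501, so the spacing is 501 − 189 = 312 mm.


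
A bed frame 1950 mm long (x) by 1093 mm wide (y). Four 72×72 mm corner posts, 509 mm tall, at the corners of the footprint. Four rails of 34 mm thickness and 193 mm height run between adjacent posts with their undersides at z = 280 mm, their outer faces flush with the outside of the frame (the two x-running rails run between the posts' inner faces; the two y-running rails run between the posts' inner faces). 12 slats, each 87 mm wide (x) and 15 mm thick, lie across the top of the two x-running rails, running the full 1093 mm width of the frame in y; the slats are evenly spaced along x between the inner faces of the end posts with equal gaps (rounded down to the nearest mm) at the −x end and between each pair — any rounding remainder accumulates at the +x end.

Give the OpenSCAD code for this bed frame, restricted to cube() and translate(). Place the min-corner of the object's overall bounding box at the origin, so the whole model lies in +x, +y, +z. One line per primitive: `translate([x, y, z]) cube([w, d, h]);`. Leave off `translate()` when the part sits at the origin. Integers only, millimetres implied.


// slat z = rail_z + rail_h = 280 + 193 = 473
// slat gap = ⌊(1806 − 12·87) / 13⌋ = 58
cube([72, 72, 509]);
translate([0, 1021, 0]) cube([72, 72, 509]);
translate([1878, 0, 0]) cube([72, 72, 509]);
translate([1878, 1021, 0]) cube([72, 72, 509]);
translate([72, 0, 280]) cube([1806, 34, 193]);
translate([72, 1059, 280]) cube([1806, 34, 193]);
translate([0, 72, 280]) cube([34, 949, 193]);
translate([1916, 72, 280]) cube([34, 949, 193]);
translate([130, 0, 473]) cube([87, 1093, 15]);
translate([275, 0, 473]) cube([87, 1093, 15]);
translate([420, 0, 473]) cube([87, 1093, 15]);
translate([565, 0, 473]) cube([87, 1093, 15]);
translate([710, 0, 473]) cube([87, 1093, 15]);
translate([855, 0, 473]) cube([87, 1093, 15]);
translate([1000, 0, 473]) cube([87, 1093, 15]);
translate([1145, 0, 473]) cube([87, 1093, 15]);
translate([1290, 0, 473]) cube([87, 1093, 15]);
translate([1435, 0, 473]) cube([87, 1093, 15]);
translate([1580, 0, 473]) cube([87, 1093, 15]);
translate([1725, 0, 473]) cube([87, 1093, 15]);


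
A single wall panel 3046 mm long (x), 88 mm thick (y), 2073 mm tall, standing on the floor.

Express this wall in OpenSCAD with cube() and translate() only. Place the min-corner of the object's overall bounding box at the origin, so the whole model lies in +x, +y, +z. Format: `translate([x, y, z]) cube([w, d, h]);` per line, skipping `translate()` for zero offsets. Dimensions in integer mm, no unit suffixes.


cube([3046, 88, 2073]);


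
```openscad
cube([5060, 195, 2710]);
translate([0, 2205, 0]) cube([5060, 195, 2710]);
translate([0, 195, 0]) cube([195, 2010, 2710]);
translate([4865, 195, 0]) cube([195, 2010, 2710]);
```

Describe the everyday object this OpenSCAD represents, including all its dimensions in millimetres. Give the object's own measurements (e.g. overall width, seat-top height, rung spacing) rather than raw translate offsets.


The wall frame of a small rectangular building: four walls, each 2710 mm tall and 195 mm thick, enclosing a footprint 5060 mm (x) by 2400 mm (y) outside-to-outside, with no floor or roof. The front and back walls (the −y and +y sides) span the full width; the two side walls fit between them.


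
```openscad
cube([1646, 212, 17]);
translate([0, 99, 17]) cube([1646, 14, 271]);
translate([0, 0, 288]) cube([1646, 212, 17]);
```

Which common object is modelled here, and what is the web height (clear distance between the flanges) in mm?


An I-beam. The web height is 271 mm.

Two wide flanges with a thin centred web — an I-beam. Overall 305 mm minus two 17 mm flanges gives a web of 305 − 2·17 = 271 mm.


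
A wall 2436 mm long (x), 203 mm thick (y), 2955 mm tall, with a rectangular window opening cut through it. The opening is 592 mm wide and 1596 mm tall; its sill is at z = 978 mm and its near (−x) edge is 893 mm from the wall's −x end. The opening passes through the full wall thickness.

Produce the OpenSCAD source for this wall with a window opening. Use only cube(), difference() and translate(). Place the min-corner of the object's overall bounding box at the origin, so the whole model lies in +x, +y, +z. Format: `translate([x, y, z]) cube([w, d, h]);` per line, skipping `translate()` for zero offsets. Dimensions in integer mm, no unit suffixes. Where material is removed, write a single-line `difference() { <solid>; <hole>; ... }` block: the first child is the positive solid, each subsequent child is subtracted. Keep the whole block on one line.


difference() { cube([2436, 203, 2955]); translate([893, 0, 978]) cube([592, 203, 1596]); }


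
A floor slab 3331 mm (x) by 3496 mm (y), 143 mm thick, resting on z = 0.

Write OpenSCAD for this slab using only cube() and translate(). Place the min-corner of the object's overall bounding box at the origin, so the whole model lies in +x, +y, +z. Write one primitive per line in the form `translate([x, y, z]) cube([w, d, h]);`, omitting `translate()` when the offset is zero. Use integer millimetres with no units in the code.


cube([3331, 3496, 143]);


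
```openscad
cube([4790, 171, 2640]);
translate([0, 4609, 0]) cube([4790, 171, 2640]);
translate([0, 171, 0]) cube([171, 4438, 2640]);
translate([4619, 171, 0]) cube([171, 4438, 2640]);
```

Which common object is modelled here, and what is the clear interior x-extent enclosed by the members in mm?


A house (or room) frame. The interior width is 4448 mm.

Four 2640 mm walls enclosing a rectangle with no floor or roof — a room or house frame. Outside width is 4790 mm and wall thickness is 171 mm, so the interior width is 4790 − 2 × 171 = 4448 mm.


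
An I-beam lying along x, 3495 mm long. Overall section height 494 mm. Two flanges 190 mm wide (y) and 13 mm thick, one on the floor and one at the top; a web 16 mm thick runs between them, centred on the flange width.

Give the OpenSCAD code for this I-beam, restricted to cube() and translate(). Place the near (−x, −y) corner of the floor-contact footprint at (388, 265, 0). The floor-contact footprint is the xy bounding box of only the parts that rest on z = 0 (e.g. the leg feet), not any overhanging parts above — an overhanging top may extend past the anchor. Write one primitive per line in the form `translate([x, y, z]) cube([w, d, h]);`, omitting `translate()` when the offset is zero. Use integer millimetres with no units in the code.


translate([388, 265, 0]) cube([3495, 190, 13]);
translate([388, 352, 13]) cube([3495, 16, 468]);
translate([388, 265, 481]) cube([3495, 190, 13]);


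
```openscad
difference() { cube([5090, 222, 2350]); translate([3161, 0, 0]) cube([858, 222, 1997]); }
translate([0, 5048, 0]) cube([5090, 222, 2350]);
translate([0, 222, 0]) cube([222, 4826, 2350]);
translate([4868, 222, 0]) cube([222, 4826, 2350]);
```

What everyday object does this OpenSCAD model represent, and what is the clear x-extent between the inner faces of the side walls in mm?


A single room. The interior width is 4646 mm.

Four walls enclosing a rectangle with a door in the front wall — a room. Outside width 5090 minus two 222 mm walls gives 4646 mm.


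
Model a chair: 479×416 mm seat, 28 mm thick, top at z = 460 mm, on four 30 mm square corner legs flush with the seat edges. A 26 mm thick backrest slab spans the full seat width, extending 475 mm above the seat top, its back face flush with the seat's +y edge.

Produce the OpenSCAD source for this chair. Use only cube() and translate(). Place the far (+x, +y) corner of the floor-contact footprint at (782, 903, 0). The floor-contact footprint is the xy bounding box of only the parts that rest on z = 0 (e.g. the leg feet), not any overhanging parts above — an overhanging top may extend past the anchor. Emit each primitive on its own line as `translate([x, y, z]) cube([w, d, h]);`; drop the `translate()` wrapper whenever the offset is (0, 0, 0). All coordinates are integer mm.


translate([303, 487, 432]) cube([479, 416, 28]);
translate([303, 487, 0]) cube([30, 30, 432]);
translate([752, 487, 0]) cube([30, 30, 432]);
translate([303, 873, 0]) cube([30, 30, 432]);
translate([752, 873, 0]) cube([30, 30, 432]);
translate([303, 877, 460]) cube([479, 26, 475]);


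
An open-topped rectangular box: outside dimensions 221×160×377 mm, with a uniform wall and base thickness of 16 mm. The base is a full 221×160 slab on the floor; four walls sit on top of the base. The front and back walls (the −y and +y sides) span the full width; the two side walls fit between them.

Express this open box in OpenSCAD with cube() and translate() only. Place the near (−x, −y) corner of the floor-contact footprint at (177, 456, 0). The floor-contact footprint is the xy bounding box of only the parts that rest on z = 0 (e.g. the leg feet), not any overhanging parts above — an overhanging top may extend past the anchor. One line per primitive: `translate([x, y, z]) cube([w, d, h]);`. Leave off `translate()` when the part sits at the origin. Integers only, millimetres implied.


translate([177, 456, 0]) cube([221, 160, 16]);
translate([177, 456, 16]) cube([221, 16, 361]);
translate([177, 600, 16]) cube([221, 16, 361]);
translate([177, 472, 16]) cube([16, 128, 361]);
translate([382, 472, 16]) cube([16, 128, 361]);


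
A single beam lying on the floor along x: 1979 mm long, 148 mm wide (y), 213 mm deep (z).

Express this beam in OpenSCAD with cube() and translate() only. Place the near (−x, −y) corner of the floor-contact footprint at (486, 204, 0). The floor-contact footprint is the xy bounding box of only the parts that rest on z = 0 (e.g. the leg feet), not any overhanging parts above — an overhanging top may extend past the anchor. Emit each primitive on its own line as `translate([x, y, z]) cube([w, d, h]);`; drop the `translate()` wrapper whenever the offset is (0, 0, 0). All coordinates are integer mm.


translate([486, 204, 0]) cube([1979, 148, 213]);


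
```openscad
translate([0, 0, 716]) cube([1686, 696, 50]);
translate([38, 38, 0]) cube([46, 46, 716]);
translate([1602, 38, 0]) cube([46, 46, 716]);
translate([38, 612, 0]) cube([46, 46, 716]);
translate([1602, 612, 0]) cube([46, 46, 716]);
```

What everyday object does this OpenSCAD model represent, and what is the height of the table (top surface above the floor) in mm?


A table. The table height is 766 mm.

A 1686×696×50 slab sits at z = 716 on four 46 mm square posts — a table. The top surface is at 716 + 50 = 766 mm.


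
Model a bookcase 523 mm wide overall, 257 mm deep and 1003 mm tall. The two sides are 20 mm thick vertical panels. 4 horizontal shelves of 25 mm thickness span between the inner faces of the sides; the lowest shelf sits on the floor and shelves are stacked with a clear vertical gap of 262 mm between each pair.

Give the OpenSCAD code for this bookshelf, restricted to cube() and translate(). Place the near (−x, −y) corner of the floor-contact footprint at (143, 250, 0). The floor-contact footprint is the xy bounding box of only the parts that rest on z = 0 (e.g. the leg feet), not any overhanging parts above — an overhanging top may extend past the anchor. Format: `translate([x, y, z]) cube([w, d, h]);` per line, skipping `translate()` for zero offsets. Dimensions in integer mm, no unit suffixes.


translate([143, 250, 0]) cube([20, 257, 1003]);
translate([646, 250, 0]) cube([20, 257, 1003]);
translate([163, 250, 0]) cube([483, 257, 25]);
translate([163, 250, 287]) cube([483, 257, 25]);
translate([163, 250, 574]) cube([483, 257, 25]);
translate([163, 250, 861]) cube([483, 257, 25]);


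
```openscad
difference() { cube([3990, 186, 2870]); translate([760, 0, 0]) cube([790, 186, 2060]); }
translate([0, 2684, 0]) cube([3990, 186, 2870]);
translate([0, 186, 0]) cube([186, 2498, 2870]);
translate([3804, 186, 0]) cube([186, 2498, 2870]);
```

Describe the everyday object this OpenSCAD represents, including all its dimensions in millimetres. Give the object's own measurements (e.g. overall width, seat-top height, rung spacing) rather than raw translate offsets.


A single room: four walls, each 2870 mm tall and 186 mm thick, enclosing an outside footprint 3990×2870 mm (x × y), no floor or roof. The front and back walls (−y and +y sides) run the full x-width; the side walls fit between their inner faces. A door opening 790 mm wide and 2060 mm tall is cut through the front wall from the floor up, its −x edge 760 mm from the wall's −x end.


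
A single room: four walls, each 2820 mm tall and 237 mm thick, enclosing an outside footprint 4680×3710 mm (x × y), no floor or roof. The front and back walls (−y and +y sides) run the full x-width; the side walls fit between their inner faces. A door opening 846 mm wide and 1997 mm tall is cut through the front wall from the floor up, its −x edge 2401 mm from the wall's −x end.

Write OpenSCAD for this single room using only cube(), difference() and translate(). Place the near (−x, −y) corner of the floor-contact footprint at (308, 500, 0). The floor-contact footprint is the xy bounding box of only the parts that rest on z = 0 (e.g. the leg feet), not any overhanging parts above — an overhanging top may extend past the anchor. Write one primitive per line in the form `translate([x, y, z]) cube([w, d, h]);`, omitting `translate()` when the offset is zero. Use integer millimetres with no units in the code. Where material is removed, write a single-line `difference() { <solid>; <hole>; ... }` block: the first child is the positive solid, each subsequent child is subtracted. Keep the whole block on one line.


difference() { translate([308, 500, 0]) cube([4680, 237, 2820]); translate([2709, 500, 0]) cube([846, 237, 1997]); }
translate([308, 3973, 0]) cube([4680, 237, 2820]);
translate([308, 737, 0]) cube([237, 3236, 2820]);
translate([4751, 737, 0]) cube([237, 3236, 2820]);


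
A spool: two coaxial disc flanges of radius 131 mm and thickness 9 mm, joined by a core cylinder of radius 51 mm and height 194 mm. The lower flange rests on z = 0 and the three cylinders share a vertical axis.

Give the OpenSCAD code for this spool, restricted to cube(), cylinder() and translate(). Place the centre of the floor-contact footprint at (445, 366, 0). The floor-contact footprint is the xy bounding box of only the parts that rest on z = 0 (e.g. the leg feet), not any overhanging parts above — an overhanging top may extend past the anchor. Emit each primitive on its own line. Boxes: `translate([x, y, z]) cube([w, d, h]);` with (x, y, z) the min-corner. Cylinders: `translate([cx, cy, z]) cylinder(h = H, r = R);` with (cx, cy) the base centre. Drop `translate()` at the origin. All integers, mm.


translate([445, 366, 0]) cylinder(h = 9, r = 131);
translate([445, 366, 9]) cylinder(h = 194, r = 51);
translate([445, 366, 203]) cylinder(h = 9, r = 131);


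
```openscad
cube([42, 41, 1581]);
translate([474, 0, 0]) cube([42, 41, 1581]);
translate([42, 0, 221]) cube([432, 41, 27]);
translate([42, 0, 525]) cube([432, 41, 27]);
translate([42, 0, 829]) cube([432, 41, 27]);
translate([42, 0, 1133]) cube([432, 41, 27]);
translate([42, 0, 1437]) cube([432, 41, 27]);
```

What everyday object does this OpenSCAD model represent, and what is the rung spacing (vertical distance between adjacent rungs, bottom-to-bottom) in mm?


A ladder. The rung spacing is 304 mm.

Two tall 42×41 posts with 5 short bars between them — a ladder. Adjacent rungs sit at z = 221 and z = 525, so the spacing is 525 − 221 = 304 mm.


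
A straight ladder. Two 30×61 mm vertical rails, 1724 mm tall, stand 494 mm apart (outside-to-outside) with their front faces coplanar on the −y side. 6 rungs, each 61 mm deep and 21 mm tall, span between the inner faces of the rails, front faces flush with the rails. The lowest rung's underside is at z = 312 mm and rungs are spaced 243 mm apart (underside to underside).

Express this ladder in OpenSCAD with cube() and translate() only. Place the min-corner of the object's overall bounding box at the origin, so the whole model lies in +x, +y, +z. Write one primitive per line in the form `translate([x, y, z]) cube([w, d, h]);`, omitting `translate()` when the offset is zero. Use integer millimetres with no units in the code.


cube([30, 61, 1724]);
translate([464, 0, 0]) cube([30, 61, 1724]);
translate([30, 0, 312]) cube([434, 61, 21]);
translate([30, 0, 555]) cube([434, 61, 21]);
translate([30, 0, 798]) cube([434, 61, 21]);
translate([30, 0, 1041]) cube([434, 61, 21]);
translate([30, 0, 1284]) cube([434, 61, 21]);
translate([30, 0, 1527]) cube([434, 61, 21]);


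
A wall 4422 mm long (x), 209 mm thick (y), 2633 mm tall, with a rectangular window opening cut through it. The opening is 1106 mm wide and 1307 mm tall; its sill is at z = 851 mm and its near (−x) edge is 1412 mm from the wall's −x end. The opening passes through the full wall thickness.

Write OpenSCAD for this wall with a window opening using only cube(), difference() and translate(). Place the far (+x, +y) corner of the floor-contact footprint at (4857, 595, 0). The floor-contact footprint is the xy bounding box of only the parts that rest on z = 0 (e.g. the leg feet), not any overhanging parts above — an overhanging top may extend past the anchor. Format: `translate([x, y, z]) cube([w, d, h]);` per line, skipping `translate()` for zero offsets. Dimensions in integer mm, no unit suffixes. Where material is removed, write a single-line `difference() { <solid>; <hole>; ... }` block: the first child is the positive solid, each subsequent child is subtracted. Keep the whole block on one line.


difference() { translate([435, 386, 0]) cube([4422, 209, 2633]); translate([1847, 386, 851]) cube([1106, 209, 1307]); }


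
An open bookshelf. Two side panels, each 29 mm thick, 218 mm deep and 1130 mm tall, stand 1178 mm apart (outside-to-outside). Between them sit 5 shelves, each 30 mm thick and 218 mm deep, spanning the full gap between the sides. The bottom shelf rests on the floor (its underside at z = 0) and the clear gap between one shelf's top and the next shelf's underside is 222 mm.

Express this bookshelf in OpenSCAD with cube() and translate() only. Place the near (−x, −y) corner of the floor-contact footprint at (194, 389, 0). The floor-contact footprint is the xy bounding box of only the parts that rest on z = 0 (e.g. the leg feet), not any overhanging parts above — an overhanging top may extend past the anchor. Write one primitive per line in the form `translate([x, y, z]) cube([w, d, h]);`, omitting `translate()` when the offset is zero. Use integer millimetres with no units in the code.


translate([194, 389, 0]) cube([29, 218, 1130]);
translate([1343, 389, 0]) cube([29, 218, 1130]);
translate([223, 389, 0]) cube([1120, 218, 30]);
translate([223, 389, 252]) cube([1120, 218, 30]);
translate([223, 389, 504]) cube([1120, 218, 30]);
translate([223, 389, 756]) cube([1120, 218, 30]);
translate([223, 389, 1008]) cube([1120, 218, 30]);


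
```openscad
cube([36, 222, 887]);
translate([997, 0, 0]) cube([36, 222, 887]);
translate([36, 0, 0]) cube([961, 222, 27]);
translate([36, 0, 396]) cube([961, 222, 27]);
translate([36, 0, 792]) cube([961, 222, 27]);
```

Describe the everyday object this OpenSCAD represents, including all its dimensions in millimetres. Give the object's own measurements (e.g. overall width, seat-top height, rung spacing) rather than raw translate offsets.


An open bookshelf. Two side panels, each 36 mm thick, 222 mm deep and 887 mm tall, stand 1033 mm apart (outside-to-outside). Between them sit 3 shelves, each 27 mm thick and 222 mm deep, spanning the full gap between the sides. The bottom shelf rests on the floor (its underside at z = 0) and the clear gap between one shelf's top and the next shelf's underside is 369 mm.


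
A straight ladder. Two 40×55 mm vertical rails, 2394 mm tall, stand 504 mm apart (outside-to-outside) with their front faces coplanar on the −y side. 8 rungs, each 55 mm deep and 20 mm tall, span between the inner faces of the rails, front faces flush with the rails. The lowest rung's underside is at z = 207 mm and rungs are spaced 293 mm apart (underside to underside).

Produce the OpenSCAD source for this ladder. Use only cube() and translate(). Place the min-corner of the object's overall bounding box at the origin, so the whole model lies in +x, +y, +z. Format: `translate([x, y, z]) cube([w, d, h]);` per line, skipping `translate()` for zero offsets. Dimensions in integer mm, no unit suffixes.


cube([40, 55, 2394]);
translate([464, 0, 0]) cube([40, 55, 2394]);
translate([40, 0, 207]) cube([424, 55, 20]);
translate([40, 0, 500]) cube([424, 55, 20]);
translate([40, 0, 793]) cube([424, 55, 20]);
translate([40, 0, 1086]) cube([424, 55, 20]);
translate([40, 0, 1379]) cube([424, 55, 20]);
translate([40, 0, 1672]) cube([424, 55, 20]);
translate([40, 0, 1965]) cube([424, 55, 20]);
translate([40, 0, 2258]) cube([424, 55, 20]);


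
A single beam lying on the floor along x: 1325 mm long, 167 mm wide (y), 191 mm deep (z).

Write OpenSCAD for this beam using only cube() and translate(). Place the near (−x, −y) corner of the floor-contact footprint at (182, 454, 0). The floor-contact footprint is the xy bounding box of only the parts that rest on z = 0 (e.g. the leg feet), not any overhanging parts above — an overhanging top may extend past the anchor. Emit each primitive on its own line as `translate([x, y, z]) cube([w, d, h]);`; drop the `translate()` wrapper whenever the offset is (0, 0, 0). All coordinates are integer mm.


translate([182, 454, 0]) cube([1325, 167, 191]);


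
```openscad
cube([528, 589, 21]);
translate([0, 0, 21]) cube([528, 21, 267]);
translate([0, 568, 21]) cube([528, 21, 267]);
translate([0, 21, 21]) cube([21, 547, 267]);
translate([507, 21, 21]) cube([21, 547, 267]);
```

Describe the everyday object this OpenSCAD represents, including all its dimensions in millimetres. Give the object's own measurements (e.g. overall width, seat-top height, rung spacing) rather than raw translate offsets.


An open-topped rectangular box: outside dimensions 528×589×288 mm, with a uniform wall and base thickness of 21 mm. The base is a full 528×589 slab on the floor; four walls sit on top of the base. The front and back walls (the −y and +y sides) span the full width; the two side walls fit between them.


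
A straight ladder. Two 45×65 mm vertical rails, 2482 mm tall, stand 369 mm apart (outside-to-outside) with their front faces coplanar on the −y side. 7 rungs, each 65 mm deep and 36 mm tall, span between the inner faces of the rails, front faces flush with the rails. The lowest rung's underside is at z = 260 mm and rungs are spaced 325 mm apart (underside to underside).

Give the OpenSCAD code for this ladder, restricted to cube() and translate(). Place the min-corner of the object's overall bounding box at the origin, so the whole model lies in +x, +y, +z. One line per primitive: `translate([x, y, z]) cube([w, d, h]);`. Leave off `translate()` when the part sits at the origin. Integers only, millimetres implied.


cube([45, 65, 2482]);
translate([324, 0, 0]) cube([45, 65, 2482]);
translate([45, 0, 260]) cube([279, 65, 36]);
translate([45, 0, 585]) cube([279, 65, 36]);
translate([45, 0, 910]) cube([279, 65, 36]);
translate([45, 0, 1235]) cube([279, 65, 36]);
translate([45, 0, 1560]) cube([279, 65, 36]);
translate([45, 0, 1885]) cube([279, 65, 36]);
translate([45, 0, 2210]) cube([279, 65, 36]);


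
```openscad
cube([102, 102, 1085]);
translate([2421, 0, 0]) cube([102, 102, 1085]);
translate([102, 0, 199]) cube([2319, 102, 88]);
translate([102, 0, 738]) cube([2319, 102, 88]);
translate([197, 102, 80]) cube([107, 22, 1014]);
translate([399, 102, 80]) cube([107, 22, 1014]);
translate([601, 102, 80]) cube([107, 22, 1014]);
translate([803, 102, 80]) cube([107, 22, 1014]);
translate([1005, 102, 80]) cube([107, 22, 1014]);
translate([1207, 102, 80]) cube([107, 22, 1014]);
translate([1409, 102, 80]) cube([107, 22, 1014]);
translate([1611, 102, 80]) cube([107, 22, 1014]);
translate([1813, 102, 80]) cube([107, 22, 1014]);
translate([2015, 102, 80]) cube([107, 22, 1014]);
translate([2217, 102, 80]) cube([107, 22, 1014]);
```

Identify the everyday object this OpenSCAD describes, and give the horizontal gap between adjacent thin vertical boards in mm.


A fence section. The picket gap is 95 mm.

Two posts, two rails, 11 pickets — a fence section. Span 2319 mm holds 11 pickets of 107 mm with 12 equal gaps: ⌊(2319 − 11·107) / 12⌋ = 95 mm.


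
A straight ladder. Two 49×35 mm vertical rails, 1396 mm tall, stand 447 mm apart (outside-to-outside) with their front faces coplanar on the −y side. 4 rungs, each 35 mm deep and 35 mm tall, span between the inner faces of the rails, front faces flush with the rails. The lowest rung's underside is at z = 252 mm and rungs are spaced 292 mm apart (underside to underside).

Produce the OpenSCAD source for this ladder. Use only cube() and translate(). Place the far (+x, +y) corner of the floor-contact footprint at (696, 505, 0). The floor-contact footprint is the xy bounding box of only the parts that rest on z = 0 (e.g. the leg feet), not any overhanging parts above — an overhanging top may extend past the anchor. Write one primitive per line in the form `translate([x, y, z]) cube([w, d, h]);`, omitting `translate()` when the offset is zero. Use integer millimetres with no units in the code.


translate([249, 470, 0]) cube([49, 35, 1396]);
translate([647, 470, 0]) cube([49, 35, 1396]);
translate([298, 470, 252]) cube([349, 35, 35]);
translate([298, 470, 544]) cube([349, 35, 35]);
translate([298, 470, 836]) cube([349, 35, 35]);
translate([298, 470, 1128]) cube([349, 35, 35]);


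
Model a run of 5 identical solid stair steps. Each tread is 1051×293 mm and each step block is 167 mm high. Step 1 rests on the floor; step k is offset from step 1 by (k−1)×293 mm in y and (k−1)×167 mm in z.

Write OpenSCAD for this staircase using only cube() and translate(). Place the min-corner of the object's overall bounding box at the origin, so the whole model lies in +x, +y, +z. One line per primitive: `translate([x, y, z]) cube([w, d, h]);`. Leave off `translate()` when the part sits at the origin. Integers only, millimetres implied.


cube([1051, 293, 167]);
translate([0, 293, 167]) cube([1051, 293, 167]);
translate([0, 586, 334]) cube([1051, 293, 167]);
translate([0, 879, 501]) cube([1051, 293, 167]);
translate([0, 1172, 668]) cube([1051, 293, 167]);


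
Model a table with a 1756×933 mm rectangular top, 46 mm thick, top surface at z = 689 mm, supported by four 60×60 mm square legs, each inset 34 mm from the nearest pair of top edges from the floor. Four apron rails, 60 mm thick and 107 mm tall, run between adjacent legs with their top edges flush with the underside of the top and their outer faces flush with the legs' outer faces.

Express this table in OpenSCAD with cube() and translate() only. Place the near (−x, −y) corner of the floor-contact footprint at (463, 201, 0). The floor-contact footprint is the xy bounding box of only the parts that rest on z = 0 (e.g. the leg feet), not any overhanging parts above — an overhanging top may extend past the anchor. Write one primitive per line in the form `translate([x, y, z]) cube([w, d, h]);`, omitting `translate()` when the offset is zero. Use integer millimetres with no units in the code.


translate([429, 167, 643]) cube([1756, 933, 46]);
translate([463, 201, 0]) cube([60, 60, 643]);
translate([2091, 201, 0]) cube([60, 60, 643]);
translate([463, 1006, 0]) cube([60, 60, 643]);
translate([2091, 1006, 0]) cube([60, 60, 643]);
translate([523, 201, 536]) cube([1568, 60, 107]);
translate([523, 1006, 536]) cube([1568, 60, 107]);
translate([463, 261, 536]) cube([60, 745, 107]);
translate([2091, 261, 536]) cube([60, 745, 107]);


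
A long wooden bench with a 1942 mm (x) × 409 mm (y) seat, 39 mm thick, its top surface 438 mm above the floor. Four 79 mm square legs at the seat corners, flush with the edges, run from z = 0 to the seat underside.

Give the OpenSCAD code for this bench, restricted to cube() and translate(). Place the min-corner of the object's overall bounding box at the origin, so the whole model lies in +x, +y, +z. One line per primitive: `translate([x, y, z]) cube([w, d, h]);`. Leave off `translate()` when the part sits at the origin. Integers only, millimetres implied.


translate([0, 0, 399]) cube([1942, 409, 39]);
cube([79, 79, 399]);
translate([0, 330, 0]) cube([79, 79, 399]);
translate([1863, 0, 0]) cube([79, 79, 399]);
translate([1863, 330, 0]) cube([79, 79, 399]);


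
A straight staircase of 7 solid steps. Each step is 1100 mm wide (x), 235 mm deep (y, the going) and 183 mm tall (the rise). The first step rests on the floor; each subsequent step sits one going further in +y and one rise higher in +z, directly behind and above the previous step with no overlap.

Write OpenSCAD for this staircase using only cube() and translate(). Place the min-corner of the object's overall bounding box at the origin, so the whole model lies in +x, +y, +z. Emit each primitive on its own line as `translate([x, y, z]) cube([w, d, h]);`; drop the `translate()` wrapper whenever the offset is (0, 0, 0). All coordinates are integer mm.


cube([1100, 235, 183]);
translate([0, 235, 183]) cube([1100, 235, 183]);
translate([0, 470, 366]) cube([1100, 235, 183]);
translate([0, 705, 549]) cube([1100, 235, 183]);
translate([0, 940, 732]) cube([1100, 235, 183]);
translate([0, 1175, 915]) cube([1100, 235, 183]);
translate([0, 1410, 1098]) cube([1100, 235, 183]);


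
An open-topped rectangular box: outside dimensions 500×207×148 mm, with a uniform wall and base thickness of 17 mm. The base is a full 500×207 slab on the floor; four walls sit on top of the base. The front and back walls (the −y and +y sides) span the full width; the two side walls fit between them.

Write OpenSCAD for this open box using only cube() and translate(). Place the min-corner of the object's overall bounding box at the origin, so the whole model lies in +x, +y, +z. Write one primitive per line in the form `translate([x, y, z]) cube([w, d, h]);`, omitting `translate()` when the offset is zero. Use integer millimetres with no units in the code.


cube([500, 207, 17]);
translate([0, 0, 17]) cube([500, 17, 131]);
translate([0, 190, 17]) cube([500, 17, 131]);
translate([0, 17, 17]) cube([17, 173, 131]);
translate([483, 17, 17]) cube([17, 173, 131]);


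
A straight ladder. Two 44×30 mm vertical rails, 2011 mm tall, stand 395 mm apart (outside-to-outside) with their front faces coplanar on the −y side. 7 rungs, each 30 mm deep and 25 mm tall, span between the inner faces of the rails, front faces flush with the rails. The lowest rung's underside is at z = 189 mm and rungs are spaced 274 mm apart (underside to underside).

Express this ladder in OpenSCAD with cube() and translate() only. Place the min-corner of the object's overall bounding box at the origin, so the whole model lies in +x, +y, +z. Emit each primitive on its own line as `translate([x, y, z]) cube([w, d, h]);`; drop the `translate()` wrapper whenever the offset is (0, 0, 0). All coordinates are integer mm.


cube([44, 30, 2011]);
translate([351, 0, 0]) cube([44, 30, 2011]);
translate([44, 0, 189]) cube([307, 30, 25]);
translate([44, 0, 463]) cube([307, 30, 25]);
translate([44, 0, 737]) cube([307, 30, 25]);
translate([44, 0, 1011]) cube([307, 30, 25]);
translate([44, 0, 1285]) cube([307, 30, 25]);
translate([44, 0, 1559]) cube([307, 30, 25]);
translate([44, 0, 1833]) cube([307, 30, 25]);
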